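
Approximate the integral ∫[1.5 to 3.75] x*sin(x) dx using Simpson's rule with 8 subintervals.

f(x) = x*sin(x)
a = 1.5, b = 3.75, n = 8
h = (b - a)/n = 0.281250

Simpson's rule: (h/3)[f(x₀) + 4f(x₁) + 2f(x₂) + ... + f(xₙ)]

x_0 = 1.5000, f(x_0) = 1.496242, coefficient = 1
x_1 = 1.7812, f(x_1) = 1.741949, coefficient = 4
x_2 = 2.0625, f(x_2) = 1.818155, coefficient = 2
x_3 = 2.3438, f(x_3) = 1.677777, coefficient = 4
x_4 = 2.6250, f(x_4) = 1.296541, coefficient = 2
x_5 = 2.9062, f(x_5) = 0.677668, coefficient = 4
x_6 = 3.1875, f(x_6) = -0.146278, coefficient = 2
x_7 = 3.4688, f(x_7) = -1.114691, coefficient = 4
x_8 = 3.7500, f(x_8) = -2.143355, coefficient = 1

I ≈ (0.281250/3) × 17.220534 = 1.614425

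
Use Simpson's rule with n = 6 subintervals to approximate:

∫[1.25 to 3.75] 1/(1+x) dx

f(x) = 1/(1+x)
a = 1.25, b = 3.75, n = 6
h = (b - a)/n = 0.416667

Simpson's rule: (h/3)[f(x₀) + 4f(x₁) + 2f(x₂) + ... + f(xₙ)]

x_0 = 1.2500, f(x_0) = 0.444444, coefficient = 1
x_1 = 1.6667, f(x_1) = 0.375000, coefficient = 4
x_2 = 2.0833, f(x_2) = 0.324324, coefficient = 2
x_3 = 2.5000, f(x_3) = 0.285714, coefficient = 4
x_4 = 2.9167, f(x_4) = 0.255319, coefficient = 2
x_5 = 3.3333, f(x_5) = 0.230769, coefficient = 4
x_6 = 3.7500, f(x_6) = 0.210526, coefficient = 1

I ≈ (0.416667/3) × 5.380192 = 0.747249
Exact value: 0.747214
Error: 0.000034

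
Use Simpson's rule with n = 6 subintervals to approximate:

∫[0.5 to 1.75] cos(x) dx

f(x) = cos(x)
a = 0.5, b = 1.75, n = 6
h = (b - a)/n = 0.208333

Simpson's rule: (h/3)[f(x₀) + 4f(x₁) + 2f(x₂) + ... + f(xₙ)]

x_0 = 0.5000, f(x_0) = 0.877583, coefficient = 1
x_1 = 0.7083, f(x_1) = 0.759447, coefficient = 4
x_2 = 0.9167, f(x_2) = 0.608469, coefficient = 2
x_3 = 1.1250, f(x_3) = 0.431177, coefficient = 4
x_4 = 1.3333, f(x_4) = 0.235238, coefficient = 2
x_5 = 1.5417, f(x_5) = 0.029126, coefficient = 4
x_6 = 1.7500, f(x_6) = -0.178246, coefficient = 1

I ≈ (0.208333/3) × 7.265746 = 0.504566
Exact value: 0.504560
Error: 0.000005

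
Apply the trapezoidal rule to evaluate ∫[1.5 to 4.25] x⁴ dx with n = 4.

f(x) = x⁴
a = 1.5, b = 4.25, n = 4
h = (b - a)/n = 0.687500

Trapezoidal rule: (h/2)[f(x₀) + 2f(x₁) + 2f(x₂) + ... + f(xₙ)]

x_0 = 1.5000, f(x_0) = 5.062500, coefficient = 1
x_1 = 2.1875, f(x_1) = 22.897720, coefficient = 2
x_2 = 2.8750, f(x_2) = 68.320557, coefficient = 2
x_3 = 3.5625, f(x_3) = 161.071793, coefficient = 2
x_4 = 4.2500, f(x_4) = 326.253906, coefficient = 1

I ≈ (0.687500/2) × 835.896545 = 287.339437
Exact value: 275.797070
Error: 11.542367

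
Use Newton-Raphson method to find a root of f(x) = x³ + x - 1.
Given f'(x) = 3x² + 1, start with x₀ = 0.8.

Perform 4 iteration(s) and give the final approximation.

f(x) = x³ + x - 1
f'(x) = 3x² + 1
x₀ = 0.8

Newton-Raphson formula: x_{n+1} = x_n - f(x_n)/f'(x_n)

Iteration 1:
  f(0.800000) = 0.312000
  f'(0.800000) = 2.920000
  x_1 = 0.800000 - 0.312000/2.920000 = 0.693151
Iteration 2:
  f(0.693151) = 0.026180
  f'(0.693151) = 2.441374
  x_2 = 0.693151 - 0.026180/2.441374 = 0.682427
Iteration 3:
  f(0.682427) = 0.000238
  f'(0.682427) = 2.397120
  x_3 = 0.682427 - 0.000238/2.397120 = 0.682328
Iteration 4:
  f(0.682328) = 0.000000
  f'(0.682328) = 2.396714
  x_4 = 0.682328 - 0.000000/2.396714 = 0.682328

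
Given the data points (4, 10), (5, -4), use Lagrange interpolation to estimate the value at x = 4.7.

Lagrange interpolation formula:
P(x) = Σ yᵢ × Lᵢ(x)
where Lᵢ(x) = Π_{j≠i} (x - xⱼ)/(xᵢ - xⱼ)

L_0(4.7) = (4.7 - 5)/(4 - 5) = 0.300000
L_1(4.7) = (4.7 - 4)/(5 - 4) = 0.700000

P(4.7) = 10×L_0(4.7) + (-4)×L_1(4.7)
P(4.7) = 0.200000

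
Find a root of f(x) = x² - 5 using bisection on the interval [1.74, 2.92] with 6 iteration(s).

f(x) = x² - 5
Initial interval: [1.74, 2.92]

Iteration 1:
  c_1 = (1.740000 + 2.920000)/2 = 2.330000
  f(c_1) = f(2.330000) = 0.428900
  f(a) × f(c) < 0, new interval: [1.740000, 2.330000]
Iteration 2:
  c_2 = (1.740000 + 2.330000)/2 = 2.035000
  f(c_2) = f(2.035000) = -0.858775
  f(a) × f(c) ≥ 0, new interval: [2.035000, 2.330000]
Iteration 3:
  c_3 = (2.035000 + 2.330000)/2 = 2.182500
  f(c_3) = f(2.182500) = -0.236694
  f(a) × f(c) ≥ 0, new interval: [2.182500, 2.330000]
Iteration 4:
  c_4 = (2.182500 + 2.330000)/2 = 2.256250
  f(c_4) = f(2.256250) = 0.090664
  f(a) × f(c) < 0, new interval: [2.182500, 2.256250]
Iteration 5:
  c_5 = (2.182500 + 2.256250)/2 = 2.219375
  f(c_5) = f(2.219375) = -0.074375
  f(a) × f(c) ≥ 0, new interval: [2.219375, 2.256250]
Iteration 6:
  c_6 = (2.219375 + 2.256250)/2 = 2.237813
  f(c_6) = f(2.237813) = 0.007805
  f(a) × f(c) < 0, new interval: [2.219375, 2.237813]

After 6 iteration(s), the approximation is c_6 = 2.237813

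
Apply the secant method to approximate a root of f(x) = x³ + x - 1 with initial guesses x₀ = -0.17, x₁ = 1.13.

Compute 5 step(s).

f(x) = x³ + x - 1
x₀ = -0.17, x₁ = 1.13

Secant formula: x_{n+1} = x_n - f(x_n)(x_n - x_{n-1})/(f(x_n) - f(x_{n-1}))

Iteration 1:
  f(-0.170000) = -1.174913
  f(1.130000) = 1.572897
  x_2 = 1.130000 - 1.572897×(1.130000 - (-0.170000))/(1.572897 - (-1.174913))
       = 0.385856
Iteration 2:
  f(1.130000) = 1.572897
  f(0.385856) = -0.556696
  x_3 = 0.385856 - (-0.556696)×(0.385856 - 1.130000)/(-0.556696 - 1.572897)
       = 0.580382
Iteration 3:
  f(0.385856) = -0.556696
  f(0.580382) = -0.224119
  x_4 = 0.580382 - (-0.224119)×(0.580382 - 0.385856)/(-0.224119 - (-0.556696))
       = 0.711471
Iteration 4:
  f(0.580382) = -0.224119
  f(0.711471) = 0.071612
  x_5 = 0.711471 - 0.071612×(0.711471 - 0.580382)/(0.071612 - (-0.224119))
       = 0.679728
Iteration 5:
  f(0.711471) = 0.071612
  f(0.679728) = -0.006218
  x_6 = 0.679728 - (-0.006218)×(0.679728 - 0.711471)/(-0.006218 - 0.071612)
       = 0.682264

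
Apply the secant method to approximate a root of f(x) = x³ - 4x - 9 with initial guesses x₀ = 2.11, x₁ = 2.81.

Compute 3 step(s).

f(x) = x³ - 4x - 9
x₀ = 2.11, x₁ = 2.81

Secant formula: x_{n+1} = x_n - f(x_n)(x_n - x_{n-1})/(f(x_n) - f(x_{n-1}))

Iteration 1:
  f(2.110000) = -8.046069
  f(2.810000) = 1.948041
  x_2 = 2.810000 - 1.948041×(2.810000 - 2.110000)/(1.948041 - (-8.046069))
       = 2.673557
Iteration 2:
  f(2.810000) = 1.948041
  f(2.673557) = -0.583895
  x_3 = 2.673557 - (-0.583895)×(2.673557 - 2.810000)/(-0.583895 - 1.948041)
       = 2.705022
Iteration 3:
  f(2.673557) = -0.583895
  f(2.705022) = -0.027048
  x_4 = 2.705022 - (-0.027048)×(2.705022 - 2.673557)/(-0.027048 - (-0.583895))
       = 2.706551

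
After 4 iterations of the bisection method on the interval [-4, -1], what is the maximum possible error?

Bisection error bound: |error| ≤ (b-a)/2^n
|error| ≤ (-1 - (-4))/2^4 = 3/2^4
|error| ≤ 0.1875000000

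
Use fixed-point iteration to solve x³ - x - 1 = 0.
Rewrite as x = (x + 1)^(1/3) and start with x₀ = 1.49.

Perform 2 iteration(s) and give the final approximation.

Equation: x³ - x - 1 = 0
Fixed-point form: x = (x + 1)^(1/3)
x₀ = 1.49

x_1 = g(1.490000) = 1.355397
x_2 = g(1.355397) = 1.330520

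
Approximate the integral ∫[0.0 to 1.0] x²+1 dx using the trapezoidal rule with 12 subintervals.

f(x) = x²+1
a = 0.0, b = 1.0, n = 12
h = (b - a)/n = 0.083333

Trapezoidal rule: (h/2)[f(x₀) + 2f(x₁) + 2f(x₂) + ... + f(xₙ)]

x_0 = 0.0000, f(x_0) = 1.000000, coefficient = 1
x_1 = 0.0833, f(x_1) = 1.006944, coefficient = 2
x_2 = 0.1667, f(x_2) = 1.027778, coefficient = 2
x_3 = 0.2500, f(x_3) = 1.062500, coefficient = 2
x_4 = 0.3333, f(x_4) = 1.111111, coefficient = 2
x_5 = 0.4167, f(x_5) = 1.173611, coefficient = 2
x_6 = 0.5000, f(x_6) = 1.250000, coefficient = 2
x_7 = 0.5833, f(x_7) = 1.340278, coefficient = 2
x_8 = 0.6667, f(x_8) = 1.444444, coefficient = 2
x_9 = 0.7500, f(x_9) = 1.562500, coefficient = 2
x_10 = 0.8333, f(x_10) = 1.694444, coefficient = 2
x_11 = 0.9167, f(x_11) = 1.840278, coefficient = 2
x_12 = 1.0000, f(x_12) = 2.000000, coefficient = 1

I ≈ (0.083333/2) × 32.027778 = 1.334491
Exact value: 1.333333
Error: 0.001157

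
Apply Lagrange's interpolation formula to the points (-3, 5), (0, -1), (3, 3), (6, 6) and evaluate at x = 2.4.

Lagrange interpolation formula:
P(x) = Σ yᵢ × Lᵢ(x)
where Lᵢ(x) = Π_{j≠i} (x - xⱼ)/(xᵢ - xⱼ)

L_0(2.4) = (2.4 - 0)/(-3 - 0) × (2.4 - 3)/(-3 - 3) × (2.4 - 6)/(-3 - 6) = -0.032000
L_1(2.4) = (2.4 - (-3))/(0 - (-3)) × (2.4 - 3)/(0 - 3) × (2.4 - 6)/(0 - 6) = 0.216000
L_2(2.4) = (2.4 - (-3))/(3 - (-3)) × (2.4 - 0)/(3 - 0) × (2.4 - 6)/(3 - 6) = 0.864000
L_3(2.4) = (2.4 - (-3))/(6 - (-3)) × (2.4 - 0)/(6 - 0) × (2.4 - 3)/(6 - 3) = -0.048000

P(2.4) = 5×L_0(2.4) + (-1)×L_1(2.4) + 3×L_2(2.4) + 6×L_3(2.4)
P(2.4) = 1.928000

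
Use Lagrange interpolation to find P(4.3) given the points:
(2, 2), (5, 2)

Lagrange interpolation formula:
P(x) = Σ yᵢ × Lᵢ(x)
where Lᵢ(x) = Π_{j≠i} (x - xⱼ)/(xᵢ - xⱼ)

L_0(4.3) = (4.3 - 5)/(2 - 5) = 0.233333
L_1(4.3) = (4.3 - 2)/(5 - 2) = 0.766667

P(4.3) = 2×L_0(4.3) + 2×L_1(4.3)
P(4.3) = 2.000000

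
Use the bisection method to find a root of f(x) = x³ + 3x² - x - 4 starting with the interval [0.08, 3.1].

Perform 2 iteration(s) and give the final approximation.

f(x) = x³ + 3x² - x - 4
Initial interval: [0.08, 3.1]

Iteration 1:
  c_1 = (0.080000 + 3.100000)/2 = 1.590000
  f(c_1) = f(1.590000) = 6.013979
  f(a) × f(c) < 0, new interval: [0.080000, 1.590000]
Iteration 2:
  c_2 = (0.080000 + 1.590000)/2 = 0.835000
  f(c_2) = f(0.835000) = -2.161142
  f(a) × f(c) ≥ 0, new interval: [0.835000, 1.590000]

After 2 iteration(s), the approximation is c_2 = 0.835000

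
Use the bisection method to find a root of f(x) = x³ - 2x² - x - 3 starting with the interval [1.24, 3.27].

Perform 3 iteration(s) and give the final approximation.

f(x) = x³ - 2x² - x - 3
Initial interval: [1.24, 3.27]

Iteration 1:
  c_1 = (1.240000 + 3.270000)/2 = 2.255000
  f(c_1) = f(2.255000) = -3.958319
  f(a) × f(c) ≥ 0, new interval: [2.255000, 3.270000]
Iteration 2:
  c_2 = (2.255000 + 3.270000)/2 = 2.762500
  f(c_2) = f(2.762500) = 0.056447
  f(a) × f(c) < 0, new interval: [2.255000, 2.762500]
Iteration 3:
  c_3 = (2.255000 + 2.762500)/2 = 2.508750
  f(c_3) = f(2.508750) = -2.306766
  f(a) × f(c) ≥ 0, new interval: [2.508750, 2.762500]

After 3 iteration(s), the approximation is c_3 = 2.508750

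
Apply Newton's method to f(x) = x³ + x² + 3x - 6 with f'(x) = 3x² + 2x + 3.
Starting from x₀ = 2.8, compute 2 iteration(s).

f(x) = x³ + x² + 3x - 6
f'(x) = 3x² + 2x + 3
x₀ = 2.8

Newton-Raphson formula: x_{n+1} = x_n - f(x_n)/f'(x_n)

Iteration 1:
  f(2.800000) = 32.192000
  f'(2.800000) = 32.120000
  x_1 = 2.800000 - 32.192000/32.120000 = 1.797758
Iteration 2:
  f(1.797758) = 8.435449
  f'(1.797758) = 16.291323
  x_2 = 1.797758 - 8.435449/16.291323 = 1.279971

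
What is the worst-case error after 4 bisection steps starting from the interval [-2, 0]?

Bisection error bound: |error| ≤ (b-a)/2^n
|error| ≤ (0 - (-2))/2^4 = 2/2^4
|error| ≤ 0.1250000000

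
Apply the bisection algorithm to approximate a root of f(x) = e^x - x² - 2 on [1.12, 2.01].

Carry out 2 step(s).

f(x) = e^x - x² - 2
Initial interval: [1.12, 2.01]

Iteration 1:
  c_1 = (1.120000 + 2.010000)/2 = 1.565000
  f(c_1) = f(1.565000) = 0.333450
  f(a) × f(c) < 0, new interval: [1.120000, 1.565000]
Iteration 2:
  c_2 = (1.120000 + 1.565000)/2 = 1.342500
  f(c_2) = f(1.342500) = 0.026297
  f(a) × f(c) < 0, new interval: [1.120000, 1.342500]

After 2 iteration(s), the approximation is c_2 = 1.342500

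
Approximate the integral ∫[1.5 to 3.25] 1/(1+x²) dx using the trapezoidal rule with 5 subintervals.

f(x) = 1/(1+x²)
a = 1.5, b = 3.25, n = 5
h = (b - a)/n = 0.350000

Trapezoidal rule: (h/2)[f(x₀) + 2f(x₁) + 2f(x₂) + ... + f(xₙ)]

x_0 = 1.5000, f(x_0) = 0.307692, coefficient = 1
x_1 = 1.8500, f(x_1) = 0.226116, coefficient = 2
x_2 = 2.2000, f(x_2) = 0.171233, coefficient = 2
x_3 = 2.5500, f(x_3) = 0.133289, coefficient = 2
x_4 = 2.9000, f(x_4) = 0.106270, coefficient = 2
x_5 = 3.2500, f(x_5) = 0.086486, coefficient = 1

I ≈ (0.350000/2) × 1.667995 = 0.291899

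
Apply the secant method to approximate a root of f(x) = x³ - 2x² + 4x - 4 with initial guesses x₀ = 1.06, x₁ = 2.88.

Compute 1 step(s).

f(x) = x³ - 2x² + 4x - 4
x₀ = 1.06, x₁ = 2.88

Secant formula: x_{n+1} = x_n - f(x_n)(x_n - x_{n-1})/(f(x_n) - f(x_{n-1}))

Iteration 1:
  f(1.060000) = -0.816184
  f(2.880000) = 14.819072
  x_2 = 2.880000 - 14.819072×(2.880000 - 1.060000)/(14.819072 - (-0.816184))
       = 1.155007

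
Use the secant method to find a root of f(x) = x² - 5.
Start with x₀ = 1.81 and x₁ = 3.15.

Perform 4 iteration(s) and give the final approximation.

f(x) = x² - 5
x₀ = 1.81, x₁ = 3.15

Secant formula: x_{n+1} = x_n - f(x_n)(x_n - x_{n-1})/(f(x_n) - f(x_{n-1}))

Iteration 1:
  f(1.810000) = -1.723900
  f(3.150000) = 4.922500
  x_2 = 3.150000 - 4.922500×(3.150000 - 1.810000)/(4.922500 - (-1.723900))
       = 2.157560
Iteration 2:
  f(3.150000) = 4.922500
  f(2.157560) = -0.344933
  x_3 = 2.157560 - (-0.344933)×(2.157560 - 3.150000)/(-0.344933 - 4.922500)
       = 2.222549
Iteration 3:
  f(2.157560) = -0.344933
  f(2.222549) = -0.060274
  x_4 = 2.222549 - (-0.060274)×(2.222549 - 2.157560)/(-0.060274 - (-0.344933))
       = 2.236310
Iteration 4:
  f(2.222549) = -0.060274
  f(2.236310) = 0.001084
  x_5 = 2.236310 - 0.001084×(2.236310 - 2.222549)/(0.001084 - (-0.060274))
       = 2.236067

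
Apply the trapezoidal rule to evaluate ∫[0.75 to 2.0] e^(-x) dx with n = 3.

f(x) = e^(-x)
a = 0.75, b = 2.0, n = 3
h = (b - a)/n = 0.416667

Trapezoidal rule: (h/2)[f(x₀) + 2f(x₁) + 2f(x₂) + ... + f(xₙ)]

x_0 = 0.7500, f(x_0) = 0.472367, coefficient = 1
x_1 = 1.1667, f(x_1) = 0.311403, coefficient = 2
x_2 = 1.5833, f(x_2) = 0.205290, coefficient = 2
x_3 = 2.0000, f(x_3) = 0.135335, coefficient = 1

I ≈ (0.416667/2) × 1.641088 = 0.341893
Exact value: 0.337031
Error: 0.004862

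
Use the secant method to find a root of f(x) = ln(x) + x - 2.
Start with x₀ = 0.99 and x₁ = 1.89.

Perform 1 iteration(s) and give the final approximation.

f(x) = ln(x) + x - 2
x₀ = 0.99, x₁ = 1.89

Secant formula: x_{n+1} = x_n - f(x_n)(x_n - x_{n-1})/(f(x_n) - f(x_{n-1}))

Iteration 1:
  f(0.990000) = -1.020050
  f(1.890000) = 0.526577
  x_2 = 1.890000 - 0.526577×(1.890000 - 0.990000)/(0.526577 - (-1.020050))
       = 1.583579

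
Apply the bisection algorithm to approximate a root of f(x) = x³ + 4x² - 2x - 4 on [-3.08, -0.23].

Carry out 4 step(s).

f(x) = x³ + 4x² - 2x - 4
Initial interval: [-3.08, -0.23]

Iteration 1:
  c_1 = (-3.080000 + (-0.230000))/2 = -1.655000
  f(c_1) = f(-1.655000) = 5.733014
  f(a) × f(c) ≥ 0, new interval: [-1.655000, -0.230000]
Iteration 2:
  c_2 = (-1.655000 + (-0.230000))/2 = -0.942500
  f(c_2) = f(-0.942500) = 0.600996
  f(a) × f(c) ≥ 0, new interval: [-0.942500, -0.230000]
Iteration 3:
  c_3 = (-0.942500 + (-0.230000))/2 = -0.586250
  f(c_3) = f(-0.586250) = -1.654231
  f(a) × f(c) < 0, new interval: [-0.942500, -0.586250]
Iteration 4:
  c_4 = (-0.942500 + (-0.586250))/2 = -0.764375
  f(c_4) = f(-0.764375) = -0.580774
  f(a) × f(c) < 0, new interval: [-0.942500, -0.764375]

After 4 iteration(s), the approximation is c_4 = -0.764375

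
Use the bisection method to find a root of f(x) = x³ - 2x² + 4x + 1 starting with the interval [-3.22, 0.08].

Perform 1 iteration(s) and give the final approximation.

f(x) = x³ - 2x² + 4x + 1
Initial interval: [-3.22, 0.08]

Iteration 1:
  c_1 = (-3.220000 + 0.080000)/2 = -1.570000
  f(c_1) = f(-1.570000) = -14.079693
  f(a) × f(c) ≥ 0, new interval: [-1.570000, 0.080000]

After 1 iteration(s), the approximation is c_1 = -1.570000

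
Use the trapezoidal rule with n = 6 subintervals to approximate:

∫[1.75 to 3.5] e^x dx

f(x) = e^x
a = 1.75, b = 3.5, n = 6
h = (b - a)/n = 0.291667

Trapezoidal rule: (h/2)[f(x₀) + 2f(x₁) + 2f(x₂) + ... + f(xₙ)]

x_0 = 1.7500, f(x_0) = 5.754603, coefficient = 1
x_1 = 2.0417, f(x_1) = 7.703438, coefficient = 2
x_2 = 2.3333, f(x_2) = 10.312259, coefficient = 2
x_3 = 2.6250, f(x_3) = 13.804574, coefficient = 2
x_4 = 2.9167, f(x_4) = 18.479586, coefficient = 2
x_5 = 3.2083, f(x_5) = 24.737822, coefficient = 2
x_6 = 3.5000, f(x_6) = 33.115452, coefficient = 1

I ≈ (0.291667/2) × 188.945412 = 27.554539
Exact value: 27.360849
Error: 0.193690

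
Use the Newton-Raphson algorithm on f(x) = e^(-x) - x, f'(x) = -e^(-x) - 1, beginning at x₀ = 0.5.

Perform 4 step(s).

f(x) = e^(-x) - x
f'(x) = -e^(-x) - 1
x₀ = 0.5

Newton-Raphson formula: x_{n+1} = x_n - f(x_n)/f'(x_n)

Iteration 1:
  f(0.500000) = 0.106531
  f'(0.500000) = -1.606531
  x_1 = 0.500000 - 0.106531/(-1.606531) = 0.566311
Iteration 2:
  f(0.566311) = 0.001305
  f'(0.566311) = -1.567616
  x_2 = 0.566311 - 0.001305/(-1.567616) = 0.567143
Iteration 3:
  f(0.567143) = 0.000000
  f'(0.567143) = -1.567143
  x_3 = 0.567143 - 0.000000/(-1.567143) = 0.567143
Iteration 4:
  f(0.567143) = 0.000000
  f'(0.567143) = -1.567143
  x_4 = 0.567143 - 0.000000/(-1.567143) = 0.567143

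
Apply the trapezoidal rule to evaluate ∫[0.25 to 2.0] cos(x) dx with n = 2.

f(x) = cos(x)
a = 0.25, b = 2.0, n = 2
h = (b - a)/n = 0.875000

Trapezoidal rule: (h/2)[f(x₀) + 2f(x₁) + 2f(x₂) + ... + f(xₙ)]

x_0 = 0.2500, f(x_0) = 0.968912, coefficient = 1
x_1 = 1.1250, f(x_1) = 0.431177, coefficient = 2
x_2 = 2.0000, f(x_2) = -0.416147, coefficient = 1

I ≈ (0.875000/2) × 1.415119 = 0.619114
Exact value: 0.661893
Error: 0.042779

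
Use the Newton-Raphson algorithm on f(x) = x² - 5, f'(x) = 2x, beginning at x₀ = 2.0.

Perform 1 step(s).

f(x) = x² - 5
f'(x) = 2x
x₀ = 2.0

Newton-Raphson formula: x_{n+1} = x_n - f(x_n)/f'(x_n)

Iteration 1:
  f(2.000000) = -1.000000
  f'(2.000000) = 4.000000
  x_1 = 2.000000 - (-1.000000)/4.000000 = 2.250000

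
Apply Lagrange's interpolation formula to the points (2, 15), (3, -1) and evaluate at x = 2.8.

Lagrange interpolation formula:
P(x) = Σ yᵢ × Lᵢ(x)
where Lᵢ(x) = Π_{j≠i} (x - xⱼ)/(xᵢ - xⱼ)

L_0(2.8) = (2.8 - 3)/(2 - 3) = 0.200000
L_1(2.8) = (2.8 - 2)/(3 - 2) = 0.800000

P(2.8) = 15×L_0(2.8) + (-1)×L_1(2.8)
P(2.8) = 2.200000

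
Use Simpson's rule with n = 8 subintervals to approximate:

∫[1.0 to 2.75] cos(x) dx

f(x) = cos(x)
a = 1.0, b = 2.75, n = 8
h = (b - a)/n = 0.218750

Simpson's rule: (h/3)[f(x₀) + 4f(x₁) + 2f(x₂) + ... + f(xₙ)]

x_0 = 1.0000, f(x_0) = 0.540302, coefficient = 1
x_1 = 1.2188, f(x_1) = 0.344819, coefficient = 4
x_2 = 1.4375, f(x_2) = 0.132902, coefficient = 2
x_3 = 1.6562, f(x_3) = -0.085350, coefficient = 4
x_4 = 1.8750, f(x_4) = -0.299534, coefficient = 2
x_5 = 2.0938, f(x_5) = -0.499441, coefficient = 4
x_6 = 2.3125, f(x_6) = -0.675545, coefficient = 2
x_7 = 2.5312, f(x_7) = -0.819452, coefficient = 4
x_8 = 2.7500, f(x_8) = -0.924302, coefficient = 1

I ≈ (0.218750/3) × -6.306046 = -0.459816
Exact value: -0.459810
Error: 0.000006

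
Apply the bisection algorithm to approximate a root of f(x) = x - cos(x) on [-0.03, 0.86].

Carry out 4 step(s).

f(x) = x - cos(x)
Initial interval: [-0.03, 0.86]

Iteration 1:
  c_1 = (-0.030000 + 0.860000)/2 = 0.415000
  f(c_1) = f(0.415000) = -0.500116
  f(a) × f(c) ≥ 0, new interval: [0.415000, 0.860000]
Iteration 2:
  c_2 = (0.415000 + 0.860000)/2 = 0.637500
  f(c_2) = f(0.637500) = -0.166086
  f(a) × f(c) ≥ 0, new interval: [0.637500, 0.860000]
Iteration 3:
  c_3 = (0.637500 + 0.860000)/2 = 0.748750
  f(c_3) = f(0.748750) = 0.016210
  f(a) × f(c) < 0, new interval: [0.637500, 0.748750]
Iteration 4:
  c_4 = (0.637500 + 0.748750)/2 = 0.693125
  f(c_4) = f(0.693125) = -0.076128
  f(a) × f(c) ≥ 0, new interval: [0.693125, 0.748750]

After 4 iteration(s), the approximation is c_4 = 0.693125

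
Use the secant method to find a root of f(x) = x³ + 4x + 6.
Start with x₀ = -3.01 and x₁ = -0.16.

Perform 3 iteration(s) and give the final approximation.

f(x) = x³ + 4x + 6
x₀ = -3.01, x₁ = -0.16

Secant formula: x_{n+1} = x_n - f(x_n)(x_n - x_{n-1})/(f(x_n) - f(x_{n-1}))

Iteration 1:
  f(-3.010000) = -33.310901
  f(-0.160000) = 5.355904
  x_2 = -0.160000 - 5.355904×(-0.160000 - (-3.010000))/(5.355904 - (-33.310901))
       = -0.554766
Iteration 2:
  f(-0.160000) = 5.355904
  f(-0.554766) = 3.610200
  x_3 = -0.554766 - 3.610200×(-0.554766 - (-0.160000))/(3.610200 - 5.355904)
       = -1.371160
Iteration 3:
  f(-0.554766) = 3.610200
  f(-1.371160) = -2.062530
  x_4 = -1.371160 - (-2.062530)×(-1.371160 - (-0.554766))/(-2.062530 - 3.610200)
       = -1.074330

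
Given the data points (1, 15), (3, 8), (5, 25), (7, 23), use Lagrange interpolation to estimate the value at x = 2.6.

Lagrange interpolation formula:
P(x) = Σ yᵢ × Lᵢ(x)
where Lᵢ(x) = Π_{j≠i} (x - xⱼ)/(xᵢ - xⱼ)

L_0(2.6) = (2.6 - 3)/(1 - 3) × (2.6 - 5)/(1 - 5) × (2.6 - 7)/(1 - 7) = 0.088000
L_1(2.6) = (2.6 - 1)/(3 - 1) × (2.6 - 5)/(3 - 5) × (2.6 - 7)/(3 - 7) = 1.056000
L_2(2.6) = (2.6 - 1)/(5 - 1) × (2.6 - 3)/(5 - 3) × (2.6 - 7)/(5 - 7) = -0.176000
L_3(2.6) = (2.6 - 1)/(7 - 1) × (2.6 - 3)/(7 - 3) × (2.6 - 5)/(7 - 5) = 0.032000

P(2.6) = 15×L_0(2.6) + 8×L_1(2.6) + 25×L_2(2.6) + 23×L_3(2.6)
P(2.6) = 6.104000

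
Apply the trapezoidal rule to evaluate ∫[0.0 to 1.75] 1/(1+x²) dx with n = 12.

f(x) = 1/(1+x²)
a = 0.0, b = 1.75, n = 12
h = (b - a)/n = 0.145833

Trapezoidal rule: (h/2)[f(x₀) + 2f(x₁) + 2f(x₂) + ... + f(xₙ)]

x_0 = 0.0000, f(x_0) = 1.000000, coefficient = 1
x_1 = 0.1458, f(x_1) = 0.979176, coefficient = 2
x_2 = 0.2917, f(x_2) = 0.921600, coefficient = 2
x_3 = 0.4375, f(x_3) = 0.839344, coefficient = 2
x_4 = 0.5833, f(x_4) = 0.746114, coefficient = 2
x_5 = 0.7292, f(x_5) = 0.652876, coefficient = 2
x_6 = 0.8750, f(x_6) = 0.566372, coefficient = 2
x_7 = 1.0208, f(x_7) = 0.489692, coefficient = 2
x_8 = 1.1667, f(x_8) = 0.423529, coefficient = 2
x_9 = 1.3125, f(x_9) = 0.367288, coefficient = 2
x_10 = 1.4583, f(x_10) = 0.319822, coefficient = 2
x_11 = 1.6042, f(x_11) = 0.279849, coefficient = 2
x_12 = 1.7500, f(x_12) = 0.246154, coefficient = 1

I ≈ (0.145833/2) × 14.417480 = 1.051275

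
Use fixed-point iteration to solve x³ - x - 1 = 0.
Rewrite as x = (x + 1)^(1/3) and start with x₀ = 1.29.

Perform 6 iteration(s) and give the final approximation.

Equation: x³ - x - 1 = 0
Fixed-point form: x = (x + 1)^(1/3)
x₀ = 1.29

x_1 = g(1.290000) = 1.318090
x_2 = g(1.318090) = 1.323458
x_3 = g(1.323458) = 1.324479
x_4 = g(1.324479) = 1.324672
x_5 = g(1.324672) = 1.324709
x_6 = g(1.324709) = 1.324716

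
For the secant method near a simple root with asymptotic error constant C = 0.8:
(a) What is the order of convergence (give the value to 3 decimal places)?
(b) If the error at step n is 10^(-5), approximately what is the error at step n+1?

(a) Secant method has superlinear convergence with order φ = (1+√5)/2 ≈ 1.618.
    This means |e_{n+1}| ≈ C|e_n|^1.618.

(b) With |e_n| = 10^(-5) and C = 0.8:
    |e_{n+1}| ≈ 0.8 × (10^(-5))^1.618 = 0.8 × 10^(-8.09)

(a) ≈ 1.618 (golden ratio); (b) |e_{n+1}| ≈ 6.500e-09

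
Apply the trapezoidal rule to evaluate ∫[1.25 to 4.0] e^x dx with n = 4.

f(x) = e^x
a = 1.25, b = 4.0, n = 4
h = (b - a)/n = 0.687500

Trapezoidal rule: (h/2)[f(x₀) + 2f(x₁) + 2f(x₂) + ... + f(xₙ)]

x_0 = 1.2500, f(x_0) = 3.490343, coefficient = 1
x_1 = 1.9375, f(x_1) = 6.941376, coefficient = 2
x_2 = 2.6250, f(x_2) = 13.804574, coefficient = 2
x_3 = 3.3125, f(x_3) = 27.453674, coefficient = 2
x_4 = 4.0000, f(x_4) = 54.598150, coefficient = 1

I ≈ (0.687500/2) × 154.487741 = 53.105161
Exact value: 51.107807
Error: 1.997354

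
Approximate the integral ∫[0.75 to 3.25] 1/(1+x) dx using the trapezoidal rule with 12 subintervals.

f(x) = 1/(1+x)
a = 0.75, b = 3.25, n = 12
h = (b - a)/n = 0.208333

Trapezoidal rule: (h/2)[f(x₀) + 2f(x₁) + 2f(x₂) + ... + f(xₙ)]

x_0 = 0.7500, f(x_0) = 0.571429, coefficient = 1
x_1 = 0.9583, f(x_1) = 0.510638, coefficient = 2
x_2 = 1.1667, f(x_2) = 0.461538, coefficient = 2
x_3 = 1.3750, f(x_3) = 0.421053, coefficient = 2
x_4 = 1.5833, f(x_4) = 0.387097, coefficient = 2
x_5 = 1.7917, f(x_5) = 0.358209, coefficient = 2
x_6 = 2.0000, f(x_6) = 0.333333, coefficient = 2
x_7 = 2.2083, f(x_7) = 0.311688, coefficient = 2
x_8 = 2.4167, f(x_8) = 0.292683, coefficient = 2
x_9 = 2.6250, f(x_9) = 0.275862, coefficient = 2
x_10 = 2.8333, f(x_10) = 0.260870, coefficient = 2
x_11 = 3.0417, f(x_11) = 0.247423, coefficient = 2
x_12 = 3.2500, f(x_12) = 0.235294, coefficient = 1

I ≈ (0.208333/2) × 8.527511 = 0.888282
Exact value: 0.887303
Error: 0.000979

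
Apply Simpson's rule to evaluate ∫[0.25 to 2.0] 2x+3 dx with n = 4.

f(x) = 2x+3
a = 0.25, b = 2.0, n = 4
h = (b - a)/n = 0.437500

Simpson's rule: (h/3)[f(x₀) + 4f(x₁) + 2f(x₂) + ... + f(xₙ)]

x_0 = 0.2500, f(x_0) = 3.500000, coefficient = 1
x_1 = 0.6875, f(x_1) = 4.375000, coefficient = 4
x_2 = 1.1250, f(x_2) = 5.250000, coefficient = 2
x_3 = 1.5625, f(x_3) = 6.125000, coefficient = 4
x_4 = 2.0000, f(x_4) = 7.000000, coefficient = 1

I ≈ (0.437500/3) × 63.000000 = 9.187500
Exact value: 9.187500
Error: 0.000000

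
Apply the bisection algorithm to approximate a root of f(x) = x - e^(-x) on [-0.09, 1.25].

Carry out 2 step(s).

f(x) = x - e^(-x)
Initial interval: [-0.09, 1.25]

Iteration 1:
  c_1 = (-0.090000 + 1.250000)/2 = 0.580000
  f(c_1) = f(0.580000) = 0.020102
  f(a) × f(c) < 0, new interval: [-0.090000, 0.580000]
Iteration 2:
  c_2 = (-0.090000 + 0.580000)/2 = 0.245000
  f(c_2) = f(0.245000) = -0.537705
  f(a) × f(c) ≥ 0, new interval: [0.245000, 0.580000]

After 2 iteration(s), the approximation is c_2 = 0.245000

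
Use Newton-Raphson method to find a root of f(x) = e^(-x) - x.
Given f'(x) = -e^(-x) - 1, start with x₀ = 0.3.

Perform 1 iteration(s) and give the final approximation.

f(x) = e^(-x) - x
f'(x) = -e^(-x) - 1
x₀ = 0.3

Newton-Raphson formula: x_{n+1} = x_n - f(x_n)/f'(x_n)

Iteration 1:
  f(0.300000) = 0.440818
  f'(0.300000) = -1.740818
  x_1 = 0.300000 - 0.440818/(-1.740818) = 0.553225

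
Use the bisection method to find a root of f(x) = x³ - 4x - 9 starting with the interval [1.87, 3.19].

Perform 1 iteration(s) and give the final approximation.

f(x) = x³ - 4x - 9
Initial interval: [1.87, 3.19]

Iteration 1:
  c_1 = (1.870000 + 3.190000)/2 = 2.530000
  f(c_1) = f(2.530000) = -2.925723
  f(a) × f(c) ≥ 0, new interval: [2.530000, 3.190000]

After 1 iteration(s), the approximation is c_1 = 2.530000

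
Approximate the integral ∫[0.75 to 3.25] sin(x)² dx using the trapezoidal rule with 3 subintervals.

f(x) = sin(x)²
a = 0.75, b = 3.25, n = 3
h = (b - a)/n = 0.833333

Trapezoidal rule: (h/2)[f(x₀) + 2f(x₁) + 2f(x₂) + ... + f(xₙ)]

x_0 = 0.7500, f(x_0) = 0.464631, coefficient = 1
x_1 = 1.5833, f(x_1) = 0.999843, coefficient = 2
x_2 = 2.4167, f(x_2) = 0.439675, coefficient = 2
x_3 = 3.2500, f(x_3) = 0.011706, coefficient = 1

I ≈ (0.833333/2) × 3.355374 = 1.398072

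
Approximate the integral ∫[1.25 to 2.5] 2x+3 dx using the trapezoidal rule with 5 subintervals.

f(x) = 2x+3
a = 1.25, b = 2.5, n = 5
h = (b - a)/n = 0.250000

Trapezoidal rule: (h/2)[f(x₀) + 2f(x₁) + 2f(x₂) + ... + f(xₙ)]

x_0 = 1.2500, f(x_0) = 5.500000, coefficient = 1
x_1 = 1.5000, f(x_1) = 6.000000, coefficient = 2
x_2 = 1.7500, f(x_2) = 6.500000, coefficient = 2
x_3 = 2.0000, f(x_3) = 7.000000, coefficient = 2
x_4 = 2.2500, f(x_4) = 7.500000, coefficient = 2
x_5 = 2.5000, f(x_5) = 8.000000, coefficient = 1

I ≈ (0.250000/2) × 67.500000 = 8.437500
Exact value: 8.437500
Error: 0.000000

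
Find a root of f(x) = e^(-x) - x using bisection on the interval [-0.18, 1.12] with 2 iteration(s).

f(x) = e^(-x) - x
Initial interval: [-0.18, 1.12]

Iteration 1:
  c_1 = (-0.180000 + 1.120000)/2 = 0.470000
  f(c_1) = f(0.470000) = 0.155002
  f(a) × f(c) ≥ 0, new interval: [0.470000, 1.120000]
Iteration 2:
  c_2 = (0.470000 + 1.120000)/2 = 0.795000
  f(c_2) = f(0.795000) = -0.343419
  f(a) × f(c) < 0, new interval: [0.470000, 0.795000]

After 2 iteration(s), the approximation is c_2 = 0.795000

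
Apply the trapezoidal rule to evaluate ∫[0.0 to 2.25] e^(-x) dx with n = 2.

f(x) = e^(-x)
a = 0.0, b = 2.25, n = 2
h = (b - a)/n = 1.125000

Trapezoidal rule: (h/2)[f(x₀) + 2f(x₁) + 2f(x₂) + ... + f(xₙ)]

x_0 = 0.0000, f(x_0) = 1.000000, coefficient = 1
x_1 = 1.1250, f(x_1) = 0.324652, coefficient = 2
x_2 = 2.2500, f(x_2) = 0.105399, coefficient = 1

I ≈ (1.125000/2) × 1.754704 = 0.987021
Exact value: 0.894601
Error: 0.092420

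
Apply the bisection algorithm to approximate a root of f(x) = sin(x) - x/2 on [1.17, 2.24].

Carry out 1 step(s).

f(x) = sin(x) - x/2
Initial interval: [1.17, 2.24]

Iteration 1:
  c_1 = (1.170000 + 2.240000)/2 = 1.705000
  f(c_1) = f(1.705000) = 0.138508
  f(a) × f(c) ≥ 0, new interval: [1.705000, 2.240000]

After 1 iteration(s), the approximation is c_1 = 1.705000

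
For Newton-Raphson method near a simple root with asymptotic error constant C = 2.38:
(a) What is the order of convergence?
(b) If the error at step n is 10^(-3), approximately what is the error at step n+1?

(a) Newton-Raphson has quadratic (order 2) convergence near simple roots.
    This means |e_{n+1}| ≈ C|e_n|².

(b) With |e_n| = 10^(-3) and C = 2.38:
    |e_{n+1}| ≈ 2.38 × (10^(-3))² = 2.38 × 10^(-6)

(a) 2 (quadratic); (b) |e_{n+1}| ≈ 2.380e-06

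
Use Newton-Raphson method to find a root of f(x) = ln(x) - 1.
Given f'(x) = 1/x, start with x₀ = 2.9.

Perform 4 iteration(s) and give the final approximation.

f(x) = ln(x) - 1
f'(x) = 1/x
x₀ = 2.9

Newton-Raphson formula: x_{n+1} = x_n - f(x_n)/f'(x_n)

Iteration 1:
  f(2.900000) = 0.064711
  f'(2.900000) = 0.344828
  x_1 = 2.900000 - 0.064711/0.344828 = 2.712339
Iteration 2:
  f(2.712339) = -0.002189
  f'(2.712339) = 0.368685
  x_2 = 2.712339 - (-0.002189)/0.368685 = 2.718275
Iteration 3:
  f(2.718275) = -0.000002
  f'(2.718275) = 0.367880
  x_3 = 2.718275 - (-0.000002)/0.367880 = 2.718282
Iteration 4:
  f(2.718282) = 0.000000
  f'(2.718282) = 0.367879
  x_4 = 2.718282 - 0.000000/0.367879 = 2.718282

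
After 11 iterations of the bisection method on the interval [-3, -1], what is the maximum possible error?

Bisection error bound: |error| ≤ (b-a)/2^n
|error| ≤ (-1 - (-3))/2^11 = 2/2^11
|error| ≤ 0.0009765625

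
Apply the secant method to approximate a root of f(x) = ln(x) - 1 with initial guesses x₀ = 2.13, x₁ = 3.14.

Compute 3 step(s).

f(x) = ln(x) - 1
x₀ = 2.13, x₁ = 3.14

Secant formula: x_{n+1} = x_n - f(x_n)(x_n - x_{n-1})/(f(x_n) - f(x_{n-1}))

Iteration 1:
  f(2.130000) = -0.243878
  f(3.140000) = 0.144223
  x_2 = 3.140000 - 0.144223×(3.140000 - 2.130000)/(0.144223 - (-0.243878))
       = 2.764672
Iteration 2:
  f(3.140000) = 0.144223
  f(2.764672) = 0.016922
  x_3 = 2.764672 - 0.016922×(2.764672 - 3.140000)/(0.016922 - 0.144223)
       = 2.714780
Iteration 3:
  f(2.764672) = 0.016922
  f(2.714780) = -0.001289
  x_4 = 2.714780 - (-0.001289)×(2.714780 - 2.764672)/(-0.001289 - 0.016922)
       = 2.718312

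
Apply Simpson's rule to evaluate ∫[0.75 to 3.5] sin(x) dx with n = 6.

f(x) = sin(x)
a = 0.75, b = 3.5, n = 6
h = (b - a)/n = 0.458333

Simpson's rule: (h/3)[f(x₀) + 4f(x₁) + 2f(x₂) + ... + f(xₙ)]

x_0 = 0.7500, f(x_0) = 0.681639, coefficient = 1
x_1 = 1.2083, f(x_1) = 0.935026, coefficient = 4
x_2 = 1.6667, f(x_2) = 0.995408, coefficient = 2
x_3 = 2.1250, f(x_3) = 0.850320, coefficient = 4
x_4 = 2.5833, f(x_4) = 0.529711, coefficient = 2
x_5 = 3.0417, f(x_5) = 0.099760, coefficient = 4
x_6 = 3.5000, f(x_6) = -0.350783, coefficient = 1

I ≈ (0.458333/3) × 10.921516 = 1.668565
Exact value: 1.668146
Error: 0.000419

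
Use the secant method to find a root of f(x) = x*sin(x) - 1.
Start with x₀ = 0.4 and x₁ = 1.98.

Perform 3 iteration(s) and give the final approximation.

f(x) = x*sin(x) - 1
x₀ = 0.4, x₁ = 1.98

Secant formula: x_{n+1} = x_n - f(x_n)(x_n - x_{n-1})/(f(x_n) - f(x_{n-1}))

Iteration 1:
  f(0.400000) = -0.844233
  f(1.980000) = 0.816527
  x_2 = 1.980000 - 0.816527×(1.980000 - 0.400000)/(0.816527 - (-0.844233))
       = 1.203179
Iteration 2:
  f(1.980000) = 0.816527
  f(1.203179) = 0.122790
  x_3 = 1.203179 - 0.122790×(1.203179 - 1.980000)/(0.122790 - 0.816527)
       = 1.065683
Iteration 3:
  f(1.203179) = 0.122790
  f(1.065683) = -0.067400
  x_4 = 1.065683 - (-0.067400)×(1.065683 - 1.203179)/(-0.067400 - 0.122790)
       = 1.114409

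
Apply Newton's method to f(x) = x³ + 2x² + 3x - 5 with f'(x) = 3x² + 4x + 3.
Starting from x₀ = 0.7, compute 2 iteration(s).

f(x) = x³ + 2x² + 3x - 5
f'(x) = 3x² + 4x + 3
x₀ = 0.7

Newton-Raphson formula: x_{n+1} = x_n - f(x_n)/f'(x_n)

Iteration 1:
  f(0.700000) = -1.577000
  f'(0.700000) = 7.270000
  x_1 = 0.700000 - (-1.577000)/7.270000 = 0.916919
Iteration 2:
  f(0.916919) = 0.203127
  f'(0.916919) = 9.189896
  x_2 = 0.916919 - 0.203127/9.189896 = 0.894816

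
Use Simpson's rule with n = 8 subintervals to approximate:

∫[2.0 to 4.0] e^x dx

f(x) = e^x
a = 2.0, b = 4.0, n = 8
h = (b - a)/n = 0.250000

Simpson's rule: (h/3)[f(x₀) + 4f(x₁) + 2f(x₂) + ... + f(xₙ)]

x_0 = 2.0000, f(x_0) = 7.389056, coefficient = 1
x_1 = 2.2500, f(x_1) = 9.487736, coefficient = 4
x_2 = 2.5000, f(x_2) = 12.182494, coefficient = 2
x_3 = 2.7500, f(x_3) = 15.642632, coefficient = 4
x_4 = 3.0000, f(x_4) = 20.085537, coefficient = 2
x_5 = 3.2500, f(x_5) = 25.790340, coefficient = 4
x_6 = 3.5000, f(x_6) = 33.115452, coefficient = 2
x_7 = 3.7500, f(x_7) = 42.521082, coefficient = 4
x_8 = 4.0000, f(x_8) = 54.598150, coefficient = 1

I ≈ (0.250000/3) × 566.521330 = 47.210111
Exact value: 47.209094
Error: 0.001017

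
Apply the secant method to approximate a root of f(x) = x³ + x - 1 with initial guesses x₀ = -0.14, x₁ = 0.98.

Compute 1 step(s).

f(x) = x³ + x - 1
x₀ = -0.14, x₁ = 0.98

Secant formula: x_{n+1} = x_n - f(x_n)(x_n - x_{n-1})/(f(x_n) - f(x_{n-1}))

Iteration 1:
  f(-0.140000) = -1.142744
  f(0.980000) = 0.921192
  x_2 = 0.980000 - 0.921192×(0.980000 - (-0.140000))/(0.921192 - (-1.142744))
       = 0.480113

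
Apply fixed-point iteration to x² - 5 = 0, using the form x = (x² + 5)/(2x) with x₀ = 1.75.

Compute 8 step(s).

Equation: x² - 5 = 0
Fixed-point form: x = (x² + 5)/(2x)
x₀ = 1.75

x_1 = g(1.750000) = 2.303571
x_2 = g(2.303571) = 2.237057
x_3 = g(2.237057) = 2.236068
x_4 = g(2.236068) = 2.236068
x_5 = g(2.236068) = 2.236068
x_6 = g(2.236068) = 2.236068
x_7 = g(2.236068) = 2.236068
x_8 = g(2.236068) = 2.236068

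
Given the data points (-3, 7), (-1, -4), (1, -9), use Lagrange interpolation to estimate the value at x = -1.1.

Lagrange interpolation formula:
P(x) = Σ yᵢ × Lᵢ(x)
where Lᵢ(x) = Π_{j≠i} (x - xⱼ)/(xᵢ - xⱼ)

L_0(-1.1) = (-1.1 - (-1))/(-3 - (-1)) × (-1.1 - 1)/(-3 - 1) = 0.026250
L_1(-1.1) = (-1.1 - (-3))/(-1 - (-3)) × (-1.1 - 1)/(-1 - 1) = 0.997500
L_2(-1.1) = (-1.1 - (-3))/(1 - (-3)) × (-1.1 - (-1))/(1 - (-1)) = -0.023750

P(-1.1) = 7×L_0(-1.1) + (-4)×L_1(-1.1) + (-9)×L_2(-1.1)
P(-1.1) = -3.592500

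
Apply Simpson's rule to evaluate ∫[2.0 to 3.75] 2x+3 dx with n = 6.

f(x) = 2x+3
a = 2.0, b = 3.75, n = 6
h = (b - a)/n = 0.291667

Simpson's rule: (h/3)[f(x₀) + 4f(x₁) + 2f(x₂) + ... + f(xₙ)]

x_0 = 2.0000, f(x_0) = 7.000000, coefficient = 1
x_1 = 2.2917, f(x_1) = 7.583333, coefficient = 4
x_2 = 2.5833, f(x_2) = 8.166667, coefficient = 2
x_3 = 2.8750, f(x_3) = 8.750000, coefficient = 4
x_4 = 3.1667, f(x_4) = 9.333333, coefficient = 2
x_5 = 3.4583, f(x_5) = 9.916667, coefficient = 4
x_6 = 3.7500, f(x_6) = 10.500000, coefficient = 1

I ≈ (0.291667/3) × 157.500000 = 15.312500
Exact value: 15.312500
Error: 0.000000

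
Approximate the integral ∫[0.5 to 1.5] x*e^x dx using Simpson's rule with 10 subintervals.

f(x) = x*e^x
a = 0.5, b = 1.5, n = 10
h = (b - a)/n = 0.100000

Simpson's rule: (h/3)[f(x₀) + 4f(x₁) + 2f(x₂) + ... + f(xₙ)]

x_0 = 0.5000, f(x_0) = 0.824361, coefficient = 1
x_1 = 0.6000, f(x_1) = 1.093271, coefficient = 4
x_2 = 0.7000, f(x_2) = 1.409627, coefficient = 2
x_3 = 0.8000, f(x_3) = 1.780433, coefficient = 4
x_4 = 0.9000, f(x_4) = 2.213643, coefficient = 2
x_5 = 1.0000, f(x_5) = 2.718282, coefficient = 4
x_6 = 1.1000, f(x_6) = 3.304583, coefficient = 2
x_7 = 1.2000, f(x_7) = 3.984140, coefficient = 4
x_8 = 1.3000, f(x_8) = 4.770086, coefficient = 2
x_9 = 1.4000, f(x_9) = 5.677280, coefficient = 4
x_10 = 1.5000, f(x_10) = 6.722534, coefficient = 1

I ≈ (0.100000/3) × 91.956395 = 3.065213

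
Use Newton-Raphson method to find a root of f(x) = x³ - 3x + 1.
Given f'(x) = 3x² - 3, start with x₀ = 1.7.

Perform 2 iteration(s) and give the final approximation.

f(x) = x³ - 3x + 1
f'(x) = 3x² - 3
x₀ = 1.7

Newton-Raphson formula: x_{n+1} = x_n - f(x_n)/f'(x_n)

Iteration 1:
  f(1.700000) = 0.813000
  f'(1.700000) = 5.670000
  x_1 = 1.700000 - 0.813000/5.670000 = 1.556614
Iteration 2:
  f(1.556614) = 0.101906
  f'(1.556614) = 4.269139
  x_2 = 1.556614 - 0.101906/4.269139 = 1.532743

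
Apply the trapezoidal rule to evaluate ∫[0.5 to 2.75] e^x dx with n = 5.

f(x) = e^x
a = 0.5, b = 2.75, n = 5
h = (b - a)/n = 0.450000

Trapezoidal rule: (h/2)[f(x₀) + 2f(x₁) + 2f(x₂) + ... + f(xₙ)]

x_0 = 0.5000, f(x_0) = 1.648721, coefficient = 1
x_1 = 0.9500, f(x_1) = 2.585710, coefficient = 2
x_2 = 1.4000, f(x_2) = 4.055200, coefficient = 2
x_3 = 1.8500, f(x_3) = 6.359820, coefficient = 2
x_4 = 2.3000, f(x_4) = 9.974182, coefficient = 2
x_5 = 2.7500, f(x_5) = 15.642632, coefficient = 1

I ≈ (0.450000/2) × 63.241176 = 14.229265
Exact value: 13.993911
Error: 0.235354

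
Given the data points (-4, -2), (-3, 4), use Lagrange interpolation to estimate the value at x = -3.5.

Lagrange interpolation formula:
P(x) = Σ yᵢ × Lᵢ(x)
where Lᵢ(x) = Π_{j≠i} (x - xⱼ)/(xᵢ - xⱼ)

L_0(-3.5) = (-3.5 - (-3))/(-4 - (-3)) = 0.500000
L_1(-3.5) = (-3.5 - (-4))/(-3 - (-4)) = 0.500000

P(-3.5) = (-2)×L_0(-3.5) + 4×L_1(-3.5)
P(-3.5) = 1.000000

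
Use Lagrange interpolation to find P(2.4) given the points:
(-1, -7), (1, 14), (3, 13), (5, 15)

Lagrange interpolation formula:
P(x) = Σ yᵢ × Lᵢ(x)
where Lᵢ(x) = Π_{j≠i} (x - xⱼ)/(xᵢ - xⱼ)

L_0(2.4) = (2.4 - 1)/(-1 - 1) × (2.4 - 3)/(-1 - 3) × (2.4 - 5)/(-1 - 5) = -0.045500
L_1(2.4) = (2.4 - (-1))/(1 - (-1)) × (2.4 - 3)/(1 - 3) × (2.4 - 5)/(1 - 5) = 0.331500
L_2(2.4) = (2.4 - (-1))/(3 - (-1)) × (2.4 - 1)/(3 - 1) × (2.4 - 5)/(3 - 5) = 0.773500
L_3(2.4) = (2.4 - (-1))/(5 - (-1)) × (2.4 - 1)/(5 - 1) × (2.4 - 3)/(5 - 3) = -0.059500

P(2.4) = (-7)×L_0(2.4) + 14×L_1(2.4) + 13×L_2(2.4) + 15×L_3(2.4)
P(2.4) = 14.122500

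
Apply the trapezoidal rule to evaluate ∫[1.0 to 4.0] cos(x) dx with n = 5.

f(x) = cos(x)
a = 1.0, b = 4.0, n = 5
h = (b - a)/n = 0.600000

Trapezoidal rule: (h/2)[f(x₀) + 2f(x₁) + 2f(x₂) + ... + f(xₙ)]

x_0 = 1.0000, f(x_0) = 0.540302, coefficient = 1
x_1 = 1.6000, f(x_1) = -0.029200, coefficient = 2
x_2 = 2.2000, f(x_2) = -0.588501, coefficient = 2
x_3 = 2.8000, f(x_3) = -0.942222, coefficient = 2
x_4 = 3.4000, f(x_4) = -0.966798, coefficient = 2
x_5 = 4.0000, f(x_5) = -0.653644, coefficient = 1

I ≈ (0.600000/2) × -5.166784 = -1.550035
Exact value: -1.598273
Error: 0.048238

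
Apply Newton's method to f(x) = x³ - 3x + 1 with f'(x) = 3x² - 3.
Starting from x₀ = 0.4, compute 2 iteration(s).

f(x) = x³ - 3x + 1
f'(x) = 3x² - 3
x₀ = 0.4

Newton-Raphson formula: x_{n+1} = x_n - f(x_n)/f'(x_n)

Iteration 1:
  f(0.400000) = -0.136000
  f'(0.400000) = -2.520000
  x_1 = 0.400000 - (-0.136000)/(-2.520000) = 0.346032
Iteration 2:
  f(0.346032) = 0.003338
  f'(0.346032) = -2.640786
  x_2 = 0.346032 - 0.003338/(-2.640786) = 0.347296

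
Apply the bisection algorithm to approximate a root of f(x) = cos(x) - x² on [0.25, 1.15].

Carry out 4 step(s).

f(x) = cos(x) - x²
Initial interval: [0.25, 1.15]

Iteration 1:
  c_1 = (0.250000 + 1.150000)/2 = 0.700000
  f(c_1) = f(0.700000) = 0.274842
  f(a) × f(c) ≥ 0, new interval: [0.700000, 1.150000]
Iteration 2:
  c_2 = (0.700000 + 1.150000)/2 = 0.925000
  f(c_2) = f(0.925000) = -0.253790
  f(a) × f(c) < 0, new interval: [0.700000, 0.925000]
Iteration 3:
  c_3 = (0.700000 + 0.925000)/2 = 0.812500
  f(c_3) = f(0.812500) = 0.027529
  f(a) × f(c) ≥ 0, new interval: [0.812500, 0.925000]
Iteration 4:
  c_4 = (0.812500 + 0.925000)/2 = 0.868750
  f(c_4) = f(0.868750) = -0.108945
  f(a) × f(c) < 0, new interval: [0.812500, 0.868750]

After 4 iteration(s), the approximation is c_4 = 0.868750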